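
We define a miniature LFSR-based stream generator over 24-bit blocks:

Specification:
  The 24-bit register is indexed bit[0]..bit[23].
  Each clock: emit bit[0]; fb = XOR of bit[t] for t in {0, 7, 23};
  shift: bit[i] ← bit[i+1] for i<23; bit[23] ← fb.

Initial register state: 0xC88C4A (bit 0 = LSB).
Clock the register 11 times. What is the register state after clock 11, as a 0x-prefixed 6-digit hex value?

0x663911

reg_0 = 0xC88C4A
clock 1: out=0, reg = 0xE44625
clock 2: out=1, reg = 0x722312
clock 3: out=0, reg = 0x391189
clock 4: out=1, reg = 0x1C88C4
clock 5: out=0, reg = 0x8E4462
clock 6: out=0, reg = 0xC72231
clock 7: out=1, reg = 0x639118
clock 8: out=0, reg = 0x31C88C
clock 9: out=0, reg = 0x98E446
clock 10: out=0, reg = 0xCC7223
clock 11: out=1, reg = 0x663911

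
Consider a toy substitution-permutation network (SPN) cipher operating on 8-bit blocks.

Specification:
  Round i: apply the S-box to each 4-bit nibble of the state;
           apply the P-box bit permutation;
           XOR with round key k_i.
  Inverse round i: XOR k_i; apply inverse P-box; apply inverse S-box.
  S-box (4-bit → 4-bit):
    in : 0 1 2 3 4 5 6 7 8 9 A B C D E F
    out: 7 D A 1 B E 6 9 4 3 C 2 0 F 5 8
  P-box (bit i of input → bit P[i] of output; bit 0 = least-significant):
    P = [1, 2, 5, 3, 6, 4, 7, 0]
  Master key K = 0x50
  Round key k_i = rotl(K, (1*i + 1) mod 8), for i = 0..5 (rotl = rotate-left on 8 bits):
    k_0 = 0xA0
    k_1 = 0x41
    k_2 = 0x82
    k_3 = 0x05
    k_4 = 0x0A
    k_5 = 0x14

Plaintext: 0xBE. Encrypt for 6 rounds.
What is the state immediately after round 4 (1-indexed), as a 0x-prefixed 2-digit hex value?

s_0 = plaintext = 0xBE
s_1 = Round(s_0, k_0) = 0x92
s_2 = Round(s_1, k_1) = 0x1D
s_3 = Round(s_2, k_2) = 0x6D
s_4 = Round(s_3, k_3) = 0xBB
s_5 = Round(s_4, k_4) = 0x1E
s_6 = Round(s_5, k_5) = 0xF7

0xBB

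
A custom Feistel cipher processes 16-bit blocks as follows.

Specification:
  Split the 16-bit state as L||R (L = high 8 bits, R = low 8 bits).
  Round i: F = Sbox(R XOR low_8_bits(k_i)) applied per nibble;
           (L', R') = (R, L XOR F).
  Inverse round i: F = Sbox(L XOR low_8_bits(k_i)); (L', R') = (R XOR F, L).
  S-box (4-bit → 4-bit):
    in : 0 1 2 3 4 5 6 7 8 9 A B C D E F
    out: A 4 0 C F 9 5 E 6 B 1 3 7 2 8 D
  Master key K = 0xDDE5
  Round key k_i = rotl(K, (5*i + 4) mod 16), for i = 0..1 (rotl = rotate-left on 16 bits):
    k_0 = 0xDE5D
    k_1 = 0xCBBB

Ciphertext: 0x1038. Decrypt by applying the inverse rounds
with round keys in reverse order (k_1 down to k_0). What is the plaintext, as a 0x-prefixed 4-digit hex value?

s_0 = ciphertext = 0x1038
s_1 = InvRound(s_0, k_1) = 0x2B10
s_2 = InvRound(s_1, k_0) = 0xF52B

0xF52B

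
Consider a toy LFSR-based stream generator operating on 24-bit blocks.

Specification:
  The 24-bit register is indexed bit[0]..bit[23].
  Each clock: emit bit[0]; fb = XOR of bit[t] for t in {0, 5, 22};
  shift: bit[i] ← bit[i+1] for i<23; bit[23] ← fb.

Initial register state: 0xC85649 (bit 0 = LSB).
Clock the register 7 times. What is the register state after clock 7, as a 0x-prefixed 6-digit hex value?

0x3190AC

reg_0 = 0xC85649
clock 1: out=1, reg = 0x642B24
clock 2: out=0, reg = 0x321592
clock 3: out=0, reg = 0x190AC9
clock 4: out=1, reg = 0x8C8564
clock 5: out=0, reg = 0xC642B2
clock 6: out=0, reg = 0x632159
clock 7: out=1, reg = 0x3190AC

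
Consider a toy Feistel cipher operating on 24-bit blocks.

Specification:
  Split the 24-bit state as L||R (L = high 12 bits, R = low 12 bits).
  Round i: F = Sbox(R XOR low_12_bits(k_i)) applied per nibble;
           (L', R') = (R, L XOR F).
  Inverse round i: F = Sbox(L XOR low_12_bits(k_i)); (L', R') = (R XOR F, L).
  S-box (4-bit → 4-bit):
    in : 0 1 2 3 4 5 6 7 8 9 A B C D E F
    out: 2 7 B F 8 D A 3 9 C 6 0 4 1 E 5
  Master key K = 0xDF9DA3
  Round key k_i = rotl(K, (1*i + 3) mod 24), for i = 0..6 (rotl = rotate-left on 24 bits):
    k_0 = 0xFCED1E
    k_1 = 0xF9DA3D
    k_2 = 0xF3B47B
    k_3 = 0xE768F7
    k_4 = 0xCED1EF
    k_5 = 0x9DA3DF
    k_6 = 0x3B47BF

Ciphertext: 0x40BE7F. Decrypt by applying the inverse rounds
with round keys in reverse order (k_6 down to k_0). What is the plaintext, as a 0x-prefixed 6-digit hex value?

s_0 = ciphertext = 0x40BE7F
s_1 = InvRound(s_0, k_6) = 0x17740B
s_2 = InvRound(s_1, k_5) = 0xF62177
s_3 = InvRound(s_2, k_4) = 0xFE6F62
s_4 = InvRound(s_3, k_3) = 0xC15FE6
s_5 = InvRound(s_4, k_2) = 0x648C15
s_6 = InvRound(s_5, k_1) = 0x828648
s_7 = InvRound(s_6, k_0) = 0xBB2828

0xBB2828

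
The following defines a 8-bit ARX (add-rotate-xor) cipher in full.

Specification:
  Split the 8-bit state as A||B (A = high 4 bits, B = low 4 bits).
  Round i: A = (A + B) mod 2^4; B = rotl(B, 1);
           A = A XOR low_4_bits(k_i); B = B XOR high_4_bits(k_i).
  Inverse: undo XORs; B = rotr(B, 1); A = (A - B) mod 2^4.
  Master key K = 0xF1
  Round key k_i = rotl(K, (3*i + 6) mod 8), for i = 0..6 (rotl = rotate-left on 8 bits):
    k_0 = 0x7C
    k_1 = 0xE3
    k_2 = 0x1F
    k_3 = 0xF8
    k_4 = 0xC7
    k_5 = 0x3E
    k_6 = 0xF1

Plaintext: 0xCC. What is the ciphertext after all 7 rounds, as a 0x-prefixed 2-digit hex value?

0x32

s_0 = plaintext = 0xCC
s_1 = Round(s_0, k_0) = 0x4E
s_2 = Round(s_1, k_1) = 0x13
s_3 = Round(s_2, k_2) = 0xB7
s_4 = Round(s_3, k_3) = 0xA1
s_5 = Round(s_4, k_4) = 0xCE
s_6 = Round(s_5, k_5) = 0x4E
s_7 = Round(s_6, k_6) = 0x32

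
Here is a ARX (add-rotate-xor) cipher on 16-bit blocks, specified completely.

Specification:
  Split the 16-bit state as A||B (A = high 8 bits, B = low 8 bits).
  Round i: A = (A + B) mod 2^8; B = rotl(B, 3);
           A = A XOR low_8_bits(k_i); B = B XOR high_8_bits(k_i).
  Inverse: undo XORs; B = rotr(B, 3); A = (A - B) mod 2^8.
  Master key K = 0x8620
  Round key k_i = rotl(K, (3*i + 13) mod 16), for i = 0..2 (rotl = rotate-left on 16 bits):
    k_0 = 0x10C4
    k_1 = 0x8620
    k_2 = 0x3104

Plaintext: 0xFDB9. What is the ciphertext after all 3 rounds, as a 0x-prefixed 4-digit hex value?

s_0 = plaintext = 0xFDB9
s_1 = Round(s_0, k_0) = 0x72DD
s_2 = Round(s_1, k_1) = 0x6F68
s_3 = Round(s_2, k_2) = 0xD372

0xD372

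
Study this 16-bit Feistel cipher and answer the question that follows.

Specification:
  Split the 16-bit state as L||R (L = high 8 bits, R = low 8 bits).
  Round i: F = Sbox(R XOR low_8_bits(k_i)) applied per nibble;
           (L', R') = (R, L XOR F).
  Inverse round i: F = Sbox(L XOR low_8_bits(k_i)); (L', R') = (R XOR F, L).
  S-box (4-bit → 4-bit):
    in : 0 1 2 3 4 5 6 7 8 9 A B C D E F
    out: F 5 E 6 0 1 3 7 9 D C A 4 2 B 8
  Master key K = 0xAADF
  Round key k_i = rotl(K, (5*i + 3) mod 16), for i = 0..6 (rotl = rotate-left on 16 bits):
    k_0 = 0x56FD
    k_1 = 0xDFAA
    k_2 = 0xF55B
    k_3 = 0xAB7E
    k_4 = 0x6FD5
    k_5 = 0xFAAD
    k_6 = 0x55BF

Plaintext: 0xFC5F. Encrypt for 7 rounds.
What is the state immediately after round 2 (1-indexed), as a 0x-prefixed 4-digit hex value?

0x3286

s_0 = plaintext = 0xFC5F
s_1 = Round(s_0, k_0) = 0x5F32
s_2 = Round(s_1, k_1) = 0x3286
s_3 = Round(s_2, k_2) = 0x8610
s_4 = Round(s_3, k_3) = 0x10BD
s_5 = Round(s_4, k_4) = 0xBD29
s_6 = Round(s_5, k_5) = 0x292D
s_7 = Round(s_6, k_6) = 0x2DF7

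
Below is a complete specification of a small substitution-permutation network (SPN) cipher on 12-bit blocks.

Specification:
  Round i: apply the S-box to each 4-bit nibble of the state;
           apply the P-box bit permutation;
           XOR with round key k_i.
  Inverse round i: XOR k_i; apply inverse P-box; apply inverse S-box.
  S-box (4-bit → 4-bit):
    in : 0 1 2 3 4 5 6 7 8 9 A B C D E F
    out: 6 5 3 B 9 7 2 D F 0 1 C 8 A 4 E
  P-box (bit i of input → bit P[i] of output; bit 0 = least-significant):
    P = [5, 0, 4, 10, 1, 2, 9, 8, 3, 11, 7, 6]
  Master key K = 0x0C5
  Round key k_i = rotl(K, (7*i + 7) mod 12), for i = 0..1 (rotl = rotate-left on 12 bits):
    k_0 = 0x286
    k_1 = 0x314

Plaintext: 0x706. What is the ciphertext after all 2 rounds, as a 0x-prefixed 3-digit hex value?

0xE86

s_0 = plaintext = 0x706
s_1 = Round(s_0, k_0) = 0x04B
s_2 = Round(s_1, k_1) = 0xE86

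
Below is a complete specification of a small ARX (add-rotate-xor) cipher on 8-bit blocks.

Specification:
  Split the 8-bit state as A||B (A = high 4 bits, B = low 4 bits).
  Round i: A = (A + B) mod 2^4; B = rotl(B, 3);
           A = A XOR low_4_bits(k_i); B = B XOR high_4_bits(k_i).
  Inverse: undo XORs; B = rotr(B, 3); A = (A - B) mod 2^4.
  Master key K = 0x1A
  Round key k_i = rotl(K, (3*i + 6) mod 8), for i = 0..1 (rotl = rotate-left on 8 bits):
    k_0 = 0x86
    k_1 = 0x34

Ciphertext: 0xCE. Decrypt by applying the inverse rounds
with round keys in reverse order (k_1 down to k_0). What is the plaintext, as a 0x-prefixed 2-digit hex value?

0x56

s_0 = ciphertext = 0xCE
s_1 = InvRound(s_0, k_1) = 0xDB
s_2 = InvRound(s_1, k_0) = 0x56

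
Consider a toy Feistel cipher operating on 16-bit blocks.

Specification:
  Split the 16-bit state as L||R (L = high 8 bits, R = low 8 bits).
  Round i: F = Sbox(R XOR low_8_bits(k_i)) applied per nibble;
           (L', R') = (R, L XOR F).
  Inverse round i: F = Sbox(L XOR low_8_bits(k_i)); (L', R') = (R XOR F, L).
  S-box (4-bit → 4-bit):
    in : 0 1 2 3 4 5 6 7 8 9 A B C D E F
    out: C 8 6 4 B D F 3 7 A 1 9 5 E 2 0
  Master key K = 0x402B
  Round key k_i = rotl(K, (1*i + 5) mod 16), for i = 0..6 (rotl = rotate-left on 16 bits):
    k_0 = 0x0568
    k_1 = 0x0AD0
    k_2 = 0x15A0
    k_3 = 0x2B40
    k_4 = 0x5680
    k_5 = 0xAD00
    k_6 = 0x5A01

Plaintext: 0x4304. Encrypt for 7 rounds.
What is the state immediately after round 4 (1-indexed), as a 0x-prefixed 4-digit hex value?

0x6F9B

s_0 = plaintext = 0x4304
s_1 = Round(s_0, k_0) = 0x04B6
s_2 = Round(s_1, k_1) = 0xB6FB
s_3 = Round(s_2, k_2) = 0xFB6F
s_4 = Round(s_3, k_3) = 0x6F9B
s_5 = Round(s_4, k_4) = 0x9BE6
s_6 = Round(s_5, k_5) = 0xE6B4
s_7 = Round(s_6, k_6) = 0xB47B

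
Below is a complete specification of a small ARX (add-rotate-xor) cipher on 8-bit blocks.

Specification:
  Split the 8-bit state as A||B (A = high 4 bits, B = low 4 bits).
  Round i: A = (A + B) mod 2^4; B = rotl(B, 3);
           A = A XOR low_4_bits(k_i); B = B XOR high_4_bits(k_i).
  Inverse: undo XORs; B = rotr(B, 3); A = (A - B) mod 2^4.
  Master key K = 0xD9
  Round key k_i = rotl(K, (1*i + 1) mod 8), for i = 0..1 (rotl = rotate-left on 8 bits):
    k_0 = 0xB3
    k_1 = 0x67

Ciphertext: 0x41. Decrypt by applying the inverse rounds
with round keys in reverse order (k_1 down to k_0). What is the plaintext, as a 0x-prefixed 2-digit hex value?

s_0 = ciphertext = 0x41
s_1 = InvRound(s_0, k_1) = 0x5E
s_2 = InvRound(s_1, k_0) = 0xCA

0xCA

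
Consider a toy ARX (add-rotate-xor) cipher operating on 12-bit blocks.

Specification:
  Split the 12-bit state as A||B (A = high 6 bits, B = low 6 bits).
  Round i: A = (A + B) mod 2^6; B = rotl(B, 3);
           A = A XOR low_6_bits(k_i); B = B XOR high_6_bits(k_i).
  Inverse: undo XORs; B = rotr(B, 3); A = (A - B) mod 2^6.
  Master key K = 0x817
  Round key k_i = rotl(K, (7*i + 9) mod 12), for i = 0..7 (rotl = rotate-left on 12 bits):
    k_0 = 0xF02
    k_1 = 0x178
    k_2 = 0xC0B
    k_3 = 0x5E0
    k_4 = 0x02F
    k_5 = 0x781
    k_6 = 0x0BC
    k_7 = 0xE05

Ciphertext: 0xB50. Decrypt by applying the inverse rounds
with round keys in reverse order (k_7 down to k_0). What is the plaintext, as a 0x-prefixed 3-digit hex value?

0x295

s_0 = ciphertext = 0xB50
s_1 = InvRound(s_0, k_7) = 0x8C5
s_2 = InvRound(s_1, k_6) = 0x9F8
s_3 = InvRound(s_2, k_5) = 0xCB4
s_4 = InvRound(s_3, k_4) = 0xDE6
s_5 = InvRound(s_4, k_3) = 0x24E
s_6 = InvRound(s_5, k_2) = 0x2F7
s_7 = InvRound(s_6, k_1) = 0x756
s_8 = InvRound(s_7, k_0) = 0x295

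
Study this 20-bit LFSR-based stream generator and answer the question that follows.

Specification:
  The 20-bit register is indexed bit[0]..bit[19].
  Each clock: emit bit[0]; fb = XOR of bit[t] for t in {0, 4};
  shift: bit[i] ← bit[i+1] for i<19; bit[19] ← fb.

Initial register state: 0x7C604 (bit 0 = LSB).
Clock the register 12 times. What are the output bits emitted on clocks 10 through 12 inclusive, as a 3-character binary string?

reg_0 = 0x7C604
clock 1: out=0, reg = 0x3E302
clock 2: out=0, reg = 0x1F181
clock 3: out=1, reg = 0x8F8C0
clock 4: out=0, reg = 0x47C60
clock 5: out=0, reg = 0x23E30
clock 6: out=0, reg = 0x91F18
clock 7: out=0, reg = 0xC8F8C
clock 8: out=0, reg = 0x647C6
clock 9: out=0, reg = 0x323E3
clock 10: out=1, reg = 0x991F1
clock 11: out=1, reg = 0x4C8F8
clock 12: out=0, reg = 0xA647C

110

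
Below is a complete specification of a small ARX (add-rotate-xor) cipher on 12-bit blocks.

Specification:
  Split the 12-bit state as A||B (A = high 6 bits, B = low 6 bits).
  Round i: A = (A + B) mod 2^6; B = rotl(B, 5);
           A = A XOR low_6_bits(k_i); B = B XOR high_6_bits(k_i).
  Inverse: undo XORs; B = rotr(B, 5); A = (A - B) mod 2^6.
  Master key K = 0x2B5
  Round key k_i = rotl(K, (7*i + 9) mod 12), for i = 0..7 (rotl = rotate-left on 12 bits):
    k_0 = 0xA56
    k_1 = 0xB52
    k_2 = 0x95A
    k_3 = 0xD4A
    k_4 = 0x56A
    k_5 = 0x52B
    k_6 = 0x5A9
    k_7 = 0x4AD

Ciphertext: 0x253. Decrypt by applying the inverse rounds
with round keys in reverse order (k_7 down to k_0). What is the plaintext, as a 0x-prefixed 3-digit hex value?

0x402

s_0 = ciphertext = 0x253
s_1 = InvRound(s_0, k_7) = 0x882
s_2 = InvRound(s_1, k_6) = 0x8E8
s_3 = InvRound(s_2, k_5) = 0x3F9
s_4 = InvRound(s_3, k_4) = 0x319
s_5 = InvRound(s_4, k_3) = 0xB59
s_6 = InvRound(s_5, k_2) = 0xFB9
s_7 = InvRound(s_6, k_1) = 0x128
s_8 = InvRound(s_7, k_0) = 0x402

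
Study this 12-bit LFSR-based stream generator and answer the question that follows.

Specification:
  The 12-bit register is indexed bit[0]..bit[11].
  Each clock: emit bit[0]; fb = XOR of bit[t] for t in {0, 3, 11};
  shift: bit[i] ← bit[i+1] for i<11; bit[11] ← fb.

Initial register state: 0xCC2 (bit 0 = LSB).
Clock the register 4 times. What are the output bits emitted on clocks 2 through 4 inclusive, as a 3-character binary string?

100

reg_0 = 0xCC2
clock 1: out=0, reg = 0xE61
clock 2: out=1, reg = 0x730
clock 3: out=0, reg = 0x398
clock 4: out=0, reg = 0x9CC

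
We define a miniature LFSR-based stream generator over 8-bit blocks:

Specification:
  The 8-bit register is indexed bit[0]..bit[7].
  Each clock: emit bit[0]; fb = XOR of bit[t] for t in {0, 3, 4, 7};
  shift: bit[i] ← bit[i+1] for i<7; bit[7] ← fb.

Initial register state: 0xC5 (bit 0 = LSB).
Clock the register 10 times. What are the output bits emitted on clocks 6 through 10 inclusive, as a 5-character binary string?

reg_0 = 0xC5
clock 1: out=1, reg = 0x62
clock 2: out=0, reg = 0x31
clock 3: out=1, reg = 0x18
clock 4: out=0, reg = 0x0C
clock 5: out=0, reg = 0x86
clock 6: out=0, reg = 0xC3
clock 7: out=1, reg = 0x61
clock 8: out=1, reg = 0xB0
clock 9: out=0, reg = 0x58
clock 10: out=0, reg = 0x2C

01100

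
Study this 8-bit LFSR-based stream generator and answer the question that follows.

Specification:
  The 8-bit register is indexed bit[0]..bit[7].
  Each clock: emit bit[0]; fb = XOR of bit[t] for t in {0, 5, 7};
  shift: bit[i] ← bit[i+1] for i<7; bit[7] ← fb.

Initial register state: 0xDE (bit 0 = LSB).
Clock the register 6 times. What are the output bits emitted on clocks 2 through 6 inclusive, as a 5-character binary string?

reg_0 = 0xDE
clock 1: out=0, reg = 0xEF
clock 2: out=1, reg = 0xF7
clock 3: out=1, reg = 0xFB
clock 4: out=1, reg = 0xFD
clock 5: out=1, reg = 0xFE
clock 6: out=0, reg = 0x7F

11110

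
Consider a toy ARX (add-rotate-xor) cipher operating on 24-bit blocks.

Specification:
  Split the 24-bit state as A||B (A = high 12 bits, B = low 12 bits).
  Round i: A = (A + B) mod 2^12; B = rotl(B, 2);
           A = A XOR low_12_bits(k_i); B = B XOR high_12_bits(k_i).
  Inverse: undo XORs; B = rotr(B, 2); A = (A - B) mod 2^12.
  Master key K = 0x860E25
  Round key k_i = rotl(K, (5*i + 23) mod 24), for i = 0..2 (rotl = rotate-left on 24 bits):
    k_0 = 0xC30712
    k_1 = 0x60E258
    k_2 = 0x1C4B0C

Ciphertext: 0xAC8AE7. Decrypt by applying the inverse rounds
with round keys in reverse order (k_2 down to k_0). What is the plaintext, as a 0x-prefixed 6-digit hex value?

s_0 = ciphertext = 0xAC8AE7
s_1 = InvRound(s_0, k_2) = 0x2FCEC8
s_2 = InvRound(s_1, k_1) = 0x673A31
s_3 = InvRound(s_2, k_0) = 0xBE1580

0xBE1580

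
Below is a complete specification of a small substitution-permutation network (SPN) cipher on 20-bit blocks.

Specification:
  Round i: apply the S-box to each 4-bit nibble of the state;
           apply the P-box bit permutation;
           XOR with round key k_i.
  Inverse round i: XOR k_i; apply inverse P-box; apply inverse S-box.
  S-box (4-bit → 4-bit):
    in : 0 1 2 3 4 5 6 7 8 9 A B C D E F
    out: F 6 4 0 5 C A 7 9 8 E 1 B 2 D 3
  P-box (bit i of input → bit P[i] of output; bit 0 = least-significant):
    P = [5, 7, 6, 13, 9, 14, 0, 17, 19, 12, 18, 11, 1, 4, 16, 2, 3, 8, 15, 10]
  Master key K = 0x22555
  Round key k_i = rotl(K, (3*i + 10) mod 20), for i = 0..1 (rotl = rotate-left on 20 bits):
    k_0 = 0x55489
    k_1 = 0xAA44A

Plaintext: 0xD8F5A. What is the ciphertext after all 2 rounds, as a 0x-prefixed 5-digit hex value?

s_0 = plaintext = 0xD8F5A
s_1 = Round(s_0, k_0) = 0xF654E
s_2 = Round(s_1, k_1) = 0xE8F37

0xE8F37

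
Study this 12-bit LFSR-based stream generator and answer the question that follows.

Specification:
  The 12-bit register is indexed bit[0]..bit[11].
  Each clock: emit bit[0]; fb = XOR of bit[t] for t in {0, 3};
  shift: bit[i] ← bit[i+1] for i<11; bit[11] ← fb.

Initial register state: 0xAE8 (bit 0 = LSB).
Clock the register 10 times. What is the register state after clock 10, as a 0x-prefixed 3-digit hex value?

reg_0 = 0xAE8
clock 1: out=0, reg = 0xD74
clock 2: out=0, reg = 0x6BA
clock 3: out=0, reg = 0xB5D
clock 4: out=1, reg = 0x5AE
clock 5: out=0, reg = 0xAD7
clock 6: out=1, reg = 0xD6B
clock 7: out=1, reg = 0x6B5
clock 8: out=1, reg = 0xB5A
clock 9: out=0, reg = 0xDAD
clock 10: out=1, reg = 0x6D6

0x6D6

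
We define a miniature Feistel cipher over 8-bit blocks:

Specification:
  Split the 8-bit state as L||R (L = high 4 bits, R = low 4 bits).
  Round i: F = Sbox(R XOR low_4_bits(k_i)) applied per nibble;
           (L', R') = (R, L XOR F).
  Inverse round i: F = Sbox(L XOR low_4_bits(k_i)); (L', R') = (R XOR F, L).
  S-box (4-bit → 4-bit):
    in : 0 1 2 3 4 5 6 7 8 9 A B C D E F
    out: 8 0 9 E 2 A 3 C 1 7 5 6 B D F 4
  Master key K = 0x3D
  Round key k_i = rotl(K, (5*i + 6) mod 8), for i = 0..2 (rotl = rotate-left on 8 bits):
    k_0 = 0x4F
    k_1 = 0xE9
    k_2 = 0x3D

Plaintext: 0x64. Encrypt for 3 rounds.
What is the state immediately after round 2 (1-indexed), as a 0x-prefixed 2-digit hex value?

0x03

s_0 = plaintext = 0x64
s_1 = Round(s_0, k_0) = 0x40
s_2 = Round(s_1, k_1) = 0x03
s_3 = Round(s_2, k_2) = 0x3F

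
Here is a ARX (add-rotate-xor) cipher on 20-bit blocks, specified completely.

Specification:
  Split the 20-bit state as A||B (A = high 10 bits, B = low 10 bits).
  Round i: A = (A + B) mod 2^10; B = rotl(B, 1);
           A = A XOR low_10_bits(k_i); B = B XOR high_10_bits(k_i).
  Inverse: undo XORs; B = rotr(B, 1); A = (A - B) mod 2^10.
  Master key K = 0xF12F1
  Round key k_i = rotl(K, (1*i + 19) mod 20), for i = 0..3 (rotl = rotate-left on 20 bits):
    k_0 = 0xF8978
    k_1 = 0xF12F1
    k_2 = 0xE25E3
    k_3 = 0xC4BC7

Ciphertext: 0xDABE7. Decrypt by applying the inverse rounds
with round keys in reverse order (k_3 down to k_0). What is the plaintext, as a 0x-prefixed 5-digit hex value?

s_0 = ciphertext = 0xDABE7
s_1 = InvRound(s_0, k_3) = 0x8CE7A
s_2 = InvRound(s_1, k_2) = 0x35EF9
s_3 = InvRound(s_2, k_1) = 0xE229E
s_4 = InvRound(s_3, k_0) = 0x8C8BE

0x8C8BE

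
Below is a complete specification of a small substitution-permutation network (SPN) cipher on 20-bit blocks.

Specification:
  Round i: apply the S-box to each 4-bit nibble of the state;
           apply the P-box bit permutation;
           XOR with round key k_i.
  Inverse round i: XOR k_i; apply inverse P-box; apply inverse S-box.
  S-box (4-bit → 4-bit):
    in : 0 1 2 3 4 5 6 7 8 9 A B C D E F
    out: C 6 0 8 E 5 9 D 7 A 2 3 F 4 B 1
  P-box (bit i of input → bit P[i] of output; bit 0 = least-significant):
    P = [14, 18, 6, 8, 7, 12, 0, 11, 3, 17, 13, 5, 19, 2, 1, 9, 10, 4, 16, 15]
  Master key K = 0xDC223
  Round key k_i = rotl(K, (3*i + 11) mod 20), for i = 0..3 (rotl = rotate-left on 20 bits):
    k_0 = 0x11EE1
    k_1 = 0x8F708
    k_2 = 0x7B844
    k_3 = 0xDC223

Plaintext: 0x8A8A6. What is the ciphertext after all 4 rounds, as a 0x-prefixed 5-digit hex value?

s_0 = plaintext = 0x8A8A6
s_1 = Round(s_0, k_0) = 0x26BFD
s_2 = Round(s_1, k_1) = 0x2F5C0
s_3 = Round(s_2, k_2) = 0xF818D
s_4 = Round(s_3, k_3) = 0x7F6E4

0x7F6E4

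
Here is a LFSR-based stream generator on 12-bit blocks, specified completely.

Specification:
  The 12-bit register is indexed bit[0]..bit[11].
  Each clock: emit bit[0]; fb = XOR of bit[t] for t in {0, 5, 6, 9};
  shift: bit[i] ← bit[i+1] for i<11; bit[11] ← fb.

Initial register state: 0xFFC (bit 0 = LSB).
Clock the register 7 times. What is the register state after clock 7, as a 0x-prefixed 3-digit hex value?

reg_0 = 0xFFC
clock 1: out=0, reg = 0xFFE
clock 2: out=0, reg = 0xFFF
clock 3: out=1, reg = 0x7FF
clock 4: out=1, reg = 0x3FF
clock 5: out=1, reg = 0x1FF
clock 6: out=1, reg = 0x8FF
clock 7: out=1, reg = 0xC7F

0xC7F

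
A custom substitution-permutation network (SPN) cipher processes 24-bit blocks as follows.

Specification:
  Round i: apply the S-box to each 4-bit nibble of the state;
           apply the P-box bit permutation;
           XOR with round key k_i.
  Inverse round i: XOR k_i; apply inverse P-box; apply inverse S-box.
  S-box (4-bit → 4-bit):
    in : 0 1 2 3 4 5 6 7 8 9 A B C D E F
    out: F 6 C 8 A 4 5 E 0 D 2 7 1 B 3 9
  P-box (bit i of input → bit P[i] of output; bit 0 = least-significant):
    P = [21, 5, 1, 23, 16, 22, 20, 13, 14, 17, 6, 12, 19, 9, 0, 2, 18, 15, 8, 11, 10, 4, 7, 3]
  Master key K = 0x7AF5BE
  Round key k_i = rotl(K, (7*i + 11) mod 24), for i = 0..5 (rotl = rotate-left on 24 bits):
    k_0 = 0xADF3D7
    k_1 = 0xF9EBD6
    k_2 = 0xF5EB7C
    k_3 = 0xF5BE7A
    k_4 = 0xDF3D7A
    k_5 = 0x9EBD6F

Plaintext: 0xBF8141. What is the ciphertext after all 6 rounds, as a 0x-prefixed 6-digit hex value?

s_0 = plaintext = 0xBF8141
s_1 = Round(s_0, k_0) = 0xEBDF25
s_2 = Round(s_1, k_1) = 0xE51CC0
s_3 = Round(s_2, k_2) = 0x54AC4F
s_4 = Round(s_3, k_3) = 0x1554FA
s_5 = Round(s_4, k_4) = 0xDC0CCB
s_6 = Round(s_5, k_5) = 0xB3FB50

0xB3FB50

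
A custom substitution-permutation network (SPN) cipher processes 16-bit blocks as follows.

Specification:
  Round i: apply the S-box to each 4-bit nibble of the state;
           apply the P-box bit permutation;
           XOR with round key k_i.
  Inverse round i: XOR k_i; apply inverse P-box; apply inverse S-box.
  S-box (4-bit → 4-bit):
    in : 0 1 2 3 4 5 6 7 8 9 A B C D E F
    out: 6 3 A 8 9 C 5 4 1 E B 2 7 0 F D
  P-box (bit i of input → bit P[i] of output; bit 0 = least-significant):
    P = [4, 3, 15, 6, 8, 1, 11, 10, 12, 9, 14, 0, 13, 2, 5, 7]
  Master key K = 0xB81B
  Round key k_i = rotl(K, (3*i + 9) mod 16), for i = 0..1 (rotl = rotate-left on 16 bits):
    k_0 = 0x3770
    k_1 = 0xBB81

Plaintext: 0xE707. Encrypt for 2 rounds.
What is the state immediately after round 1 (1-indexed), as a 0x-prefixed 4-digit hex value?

s_0 = plaintext = 0xE707
s_1 = Round(s_0, k_0) = 0xDFD6
s_2 = Round(s_1, k_1) = 0x6B90

0xDFD6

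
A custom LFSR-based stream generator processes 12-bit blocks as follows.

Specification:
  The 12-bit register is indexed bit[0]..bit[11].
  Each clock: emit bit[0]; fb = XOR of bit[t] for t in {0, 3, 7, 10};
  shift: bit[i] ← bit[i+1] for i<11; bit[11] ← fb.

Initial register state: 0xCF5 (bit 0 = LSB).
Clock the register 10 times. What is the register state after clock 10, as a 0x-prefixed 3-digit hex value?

reg_0 = 0xCF5
clock 1: out=1, reg = 0xE7A
clock 2: out=0, reg = 0x73D
clock 3: out=1, reg = 0xB9E
clock 4: out=0, reg = 0x5CF
clock 5: out=1, reg = 0x2E7
clock 6: out=1, reg = 0x173
clock 7: out=1, reg = 0x8B9
clock 8: out=1, reg = 0xC5C
clock 9: out=0, reg = 0x62E
clock 10: out=0, reg = 0x317

0x317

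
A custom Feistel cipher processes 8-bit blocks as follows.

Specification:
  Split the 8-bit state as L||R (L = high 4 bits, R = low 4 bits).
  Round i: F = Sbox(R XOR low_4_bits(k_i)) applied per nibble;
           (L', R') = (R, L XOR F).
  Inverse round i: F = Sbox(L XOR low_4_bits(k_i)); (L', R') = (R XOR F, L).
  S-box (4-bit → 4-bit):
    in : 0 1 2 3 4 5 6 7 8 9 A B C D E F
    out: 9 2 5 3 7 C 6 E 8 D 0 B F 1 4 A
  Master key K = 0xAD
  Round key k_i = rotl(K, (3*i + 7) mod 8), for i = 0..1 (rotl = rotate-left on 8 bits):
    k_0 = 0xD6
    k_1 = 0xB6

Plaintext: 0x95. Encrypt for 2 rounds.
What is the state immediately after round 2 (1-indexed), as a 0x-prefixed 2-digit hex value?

s_0 = plaintext = 0x95
s_1 = Round(s_0, k_0) = 0x5A
s_2 = Round(s_1, k_1) = 0xAA

0xAA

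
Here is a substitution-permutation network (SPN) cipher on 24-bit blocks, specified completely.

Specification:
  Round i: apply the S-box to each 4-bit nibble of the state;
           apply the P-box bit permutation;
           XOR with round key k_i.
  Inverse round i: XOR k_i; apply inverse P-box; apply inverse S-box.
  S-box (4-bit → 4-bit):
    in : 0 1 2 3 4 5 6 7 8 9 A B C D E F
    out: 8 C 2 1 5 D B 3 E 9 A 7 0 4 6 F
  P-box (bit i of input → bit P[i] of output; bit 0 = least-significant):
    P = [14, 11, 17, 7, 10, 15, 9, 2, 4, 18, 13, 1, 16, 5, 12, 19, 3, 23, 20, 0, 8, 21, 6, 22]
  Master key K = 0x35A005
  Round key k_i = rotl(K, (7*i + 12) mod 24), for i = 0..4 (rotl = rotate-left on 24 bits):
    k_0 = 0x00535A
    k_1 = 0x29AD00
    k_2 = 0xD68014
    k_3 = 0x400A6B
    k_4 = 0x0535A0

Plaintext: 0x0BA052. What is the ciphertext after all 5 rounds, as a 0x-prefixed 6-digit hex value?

s_0 = plaintext = 0x0BA052
s_1 = Round(s_0, k_0) = 0xD85D74
s_2 = Round(s_1, k_1) = 0xB25941
s_3 = Round(s_2, k_2) = 0x7D97C6
s_4 = Round(s_3, k_3) = 0x7D43FB
s_5 = Round(s_4, k_4) = 0x36EAB4

0x36EAB4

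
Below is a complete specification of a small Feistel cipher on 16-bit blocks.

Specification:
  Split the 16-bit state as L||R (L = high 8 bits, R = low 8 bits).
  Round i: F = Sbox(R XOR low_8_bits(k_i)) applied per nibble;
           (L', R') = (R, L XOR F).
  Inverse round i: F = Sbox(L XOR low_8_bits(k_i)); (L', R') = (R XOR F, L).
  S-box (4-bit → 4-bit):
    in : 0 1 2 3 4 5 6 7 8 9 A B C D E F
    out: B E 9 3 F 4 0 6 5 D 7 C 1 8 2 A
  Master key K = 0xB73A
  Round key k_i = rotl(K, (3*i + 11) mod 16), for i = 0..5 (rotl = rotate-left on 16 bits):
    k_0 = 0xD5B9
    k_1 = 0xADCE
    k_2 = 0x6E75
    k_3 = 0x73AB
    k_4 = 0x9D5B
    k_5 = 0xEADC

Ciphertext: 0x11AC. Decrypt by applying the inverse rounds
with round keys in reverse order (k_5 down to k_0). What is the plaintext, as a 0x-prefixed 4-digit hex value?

0xE686

s_0 = ciphertext = 0x11AC
s_1 = InvRound(s_0, k_5) = 0xB411
s_2 = InvRound(s_1, k_4) = 0x3BB4
s_3 = InvRound(s_2, k_3) = 0x6F3B
s_4 = InvRound(s_3, k_2) = 0xDC6F
s_5 = InvRound(s_4, k_1) = 0x86DC
s_6 = InvRound(s_5, k_0) = 0xE686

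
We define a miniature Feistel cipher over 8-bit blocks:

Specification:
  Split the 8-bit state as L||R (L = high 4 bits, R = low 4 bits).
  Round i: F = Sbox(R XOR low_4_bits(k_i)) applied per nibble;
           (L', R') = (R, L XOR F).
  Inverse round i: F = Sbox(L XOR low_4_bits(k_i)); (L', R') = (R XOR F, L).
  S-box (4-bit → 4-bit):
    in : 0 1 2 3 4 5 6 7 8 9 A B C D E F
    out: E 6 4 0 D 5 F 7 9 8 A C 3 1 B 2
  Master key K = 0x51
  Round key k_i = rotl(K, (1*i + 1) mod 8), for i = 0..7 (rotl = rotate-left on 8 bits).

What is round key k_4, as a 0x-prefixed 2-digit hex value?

K = 0x51
k_0 = rotl(K, (1*0+1) mod 8) = rotl(K, 1) = 0xA2
k_1 = rotl(K, (1*1+1) mod 8) = rotl(K, 2) = 0x45
k_2 = rotl(K, (1*2+1) mod 8) = rotl(K, 3) = 0x8A
k_3 = rotl(K, (1*3+1) mod 8) = rotl(K, 4) = 0x15
k_4 = rotl(K, (1*4+1) mod 8) = rotl(K, 5) = 0x2A

0x2A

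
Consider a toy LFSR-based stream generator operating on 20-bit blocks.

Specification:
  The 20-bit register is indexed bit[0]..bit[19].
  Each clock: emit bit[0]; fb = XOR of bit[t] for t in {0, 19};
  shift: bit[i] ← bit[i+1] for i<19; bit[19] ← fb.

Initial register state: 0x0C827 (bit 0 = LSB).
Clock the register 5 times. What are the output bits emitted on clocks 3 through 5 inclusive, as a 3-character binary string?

reg_0 = 0x0C827
clock 1: out=1, reg = 0x86413
clock 2: out=1, reg = 0x43209
clock 3: out=1, reg = 0xA1904
clock 4: out=0, reg = 0xD0C82
clock 5: out=0, reg = 0xE8641

100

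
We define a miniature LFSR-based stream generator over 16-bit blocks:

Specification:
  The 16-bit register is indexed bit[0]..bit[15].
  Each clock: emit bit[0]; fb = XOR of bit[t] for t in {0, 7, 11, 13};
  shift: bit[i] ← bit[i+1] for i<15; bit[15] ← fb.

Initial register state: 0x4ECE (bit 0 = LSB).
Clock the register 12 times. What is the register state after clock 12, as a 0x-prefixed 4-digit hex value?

reg_0 = 0x4ECE
clock 1: out=0, reg = 0x2767
clock 2: out=1, reg = 0x13B3
clock 3: out=1, reg = 0x09D9
clock 4: out=1, reg = 0x84EC
clock 5: out=0, reg = 0xC276
clock 6: out=0, reg = 0x613B
clock 7: out=1, reg = 0x309D
clock 8: out=1, reg = 0x984E
clock 9: out=0, reg = 0xCC27
clock 10: out=1, reg = 0x6613
clock 11: out=1, reg = 0x3309
clock 12: out=1, reg = 0x1984

0x1984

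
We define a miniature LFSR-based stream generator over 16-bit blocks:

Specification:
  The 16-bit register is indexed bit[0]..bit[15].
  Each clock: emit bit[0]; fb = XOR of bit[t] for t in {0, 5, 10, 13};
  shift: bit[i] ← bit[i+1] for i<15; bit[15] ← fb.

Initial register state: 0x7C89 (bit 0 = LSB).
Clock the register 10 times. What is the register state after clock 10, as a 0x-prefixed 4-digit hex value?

reg_0 = 0x7C89
clock 1: out=1, reg = 0xBE44
clock 2: out=0, reg = 0x5F22
clock 3: out=0, reg = 0x2F91
clock 4: out=1, reg = 0x97C8
clock 5: out=0, reg = 0xCBE4
clock 6: out=0, reg = 0xE5F2
clock 7: out=0, reg = 0xF2F9
clock 8: out=1, reg = 0xF97C
clock 9: out=0, reg = 0x7CBE
clock 10: out=0, reg = 0xBE5F

0xBE5F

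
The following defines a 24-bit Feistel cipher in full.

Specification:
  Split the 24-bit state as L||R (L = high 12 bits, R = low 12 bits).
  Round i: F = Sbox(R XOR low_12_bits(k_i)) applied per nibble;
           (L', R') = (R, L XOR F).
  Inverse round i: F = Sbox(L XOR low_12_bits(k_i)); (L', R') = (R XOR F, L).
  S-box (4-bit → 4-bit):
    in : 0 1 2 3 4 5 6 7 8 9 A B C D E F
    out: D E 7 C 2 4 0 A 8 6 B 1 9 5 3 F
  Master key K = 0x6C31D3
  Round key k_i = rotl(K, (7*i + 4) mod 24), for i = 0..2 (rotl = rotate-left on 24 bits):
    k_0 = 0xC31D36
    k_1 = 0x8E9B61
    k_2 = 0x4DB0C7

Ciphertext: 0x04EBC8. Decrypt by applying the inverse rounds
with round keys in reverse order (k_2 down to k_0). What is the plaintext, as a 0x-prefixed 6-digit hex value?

s_0 = ciphertext = 0x04EBC8
s_1 = InvRound(s_0, k_2) = 0x64E04E
s_2 = InvRound(s_1, k_1) = 0x53164E
s_3 = InvRound(s_2, k_0) = 0xE94531

0xE94531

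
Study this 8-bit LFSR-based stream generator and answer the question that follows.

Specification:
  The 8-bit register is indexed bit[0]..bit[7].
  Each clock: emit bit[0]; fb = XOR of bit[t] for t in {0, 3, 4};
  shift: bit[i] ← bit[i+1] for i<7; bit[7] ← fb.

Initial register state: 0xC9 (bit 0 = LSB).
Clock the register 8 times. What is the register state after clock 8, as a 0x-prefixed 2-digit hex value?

0x9C

reg_0 = 0xC9
clock 1: out=1, reg = 0x64
clock 2: out=0, reg = 0x32
clock 3: out=0, reg = 0x99
clock 4: out=1, reg = 0xCC
clock 5: out=0, reg = 0xE6
clock 6: out=0, reg = 0x73
clock 7: out=1, reg = 0x39
clock 8: out=1, reg = 0x9C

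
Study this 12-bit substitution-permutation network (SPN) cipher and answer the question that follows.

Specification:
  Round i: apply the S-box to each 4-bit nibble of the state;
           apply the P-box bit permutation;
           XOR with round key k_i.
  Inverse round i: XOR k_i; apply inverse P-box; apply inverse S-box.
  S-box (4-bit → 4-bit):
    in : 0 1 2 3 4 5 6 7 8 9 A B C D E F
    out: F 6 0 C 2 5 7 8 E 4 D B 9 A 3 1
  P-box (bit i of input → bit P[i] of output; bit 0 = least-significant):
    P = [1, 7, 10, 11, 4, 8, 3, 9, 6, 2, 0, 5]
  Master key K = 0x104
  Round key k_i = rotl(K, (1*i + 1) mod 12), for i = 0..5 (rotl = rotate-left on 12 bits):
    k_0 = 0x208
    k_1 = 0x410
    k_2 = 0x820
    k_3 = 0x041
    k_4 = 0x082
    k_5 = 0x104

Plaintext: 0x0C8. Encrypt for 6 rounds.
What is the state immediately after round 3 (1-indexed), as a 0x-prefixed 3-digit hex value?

s_0 = plaintext = 0x0C8
s_1 = Round(s_0, k_0) = 0xCFD
s_2 = Round(s_1, k_1) = 0xCE0
s_3 = Round(s_2, k_2) = 0x5D2
s_4 = Round(s_3, k_3) = 0x300
s_5 = Round(s_4, k_4) = 0xF39
s_6 = Round(s_5, k_5) = 0x74C

0x5D2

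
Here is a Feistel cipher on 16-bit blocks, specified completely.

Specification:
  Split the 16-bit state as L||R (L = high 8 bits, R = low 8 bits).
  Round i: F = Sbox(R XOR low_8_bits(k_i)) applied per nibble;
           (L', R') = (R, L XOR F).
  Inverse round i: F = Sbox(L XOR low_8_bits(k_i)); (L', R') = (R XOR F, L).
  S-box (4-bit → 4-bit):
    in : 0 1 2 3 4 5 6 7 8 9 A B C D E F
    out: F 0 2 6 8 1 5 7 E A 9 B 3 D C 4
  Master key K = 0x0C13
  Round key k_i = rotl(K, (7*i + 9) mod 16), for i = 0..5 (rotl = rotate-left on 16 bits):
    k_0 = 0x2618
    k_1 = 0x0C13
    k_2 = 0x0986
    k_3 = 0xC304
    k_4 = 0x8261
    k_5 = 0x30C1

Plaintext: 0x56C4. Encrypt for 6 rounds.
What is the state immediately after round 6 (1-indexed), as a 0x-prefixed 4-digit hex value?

0xA3B6

s_0 = plaintext = 0x56C4
s_1 = Round(s_0, k_0) = 0xC485
s_2 = Round(s_1, k_1) = 0x8561
s_3 = Round(s_2, k_2) = 0x6142
s_4 = Round(s_3, k_3) = 0x42E4
s_5 = Round(s_4, k_4) = 0xE4A3
s_6 = Round(s_5, k_5) = 0xA3B6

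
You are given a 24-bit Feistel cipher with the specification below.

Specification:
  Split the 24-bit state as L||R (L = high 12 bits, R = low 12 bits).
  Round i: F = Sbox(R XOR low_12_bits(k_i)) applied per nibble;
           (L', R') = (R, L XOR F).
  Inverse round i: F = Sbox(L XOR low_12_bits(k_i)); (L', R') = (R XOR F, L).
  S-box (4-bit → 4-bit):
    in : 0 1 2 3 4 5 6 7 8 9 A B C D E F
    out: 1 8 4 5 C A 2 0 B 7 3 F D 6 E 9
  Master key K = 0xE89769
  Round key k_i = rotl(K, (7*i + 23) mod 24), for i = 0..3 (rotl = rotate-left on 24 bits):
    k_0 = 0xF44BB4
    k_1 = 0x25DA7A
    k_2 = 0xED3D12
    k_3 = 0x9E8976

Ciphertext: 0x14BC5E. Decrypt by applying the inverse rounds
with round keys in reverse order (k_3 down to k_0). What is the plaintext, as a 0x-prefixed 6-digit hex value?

0x203CFC

s_0 = ciphertext = 0x14BC5E
s_1 = InvRound(s_0, k_3) = 0x70814B
s_2 = InvRound(s_1, k_2) = 0x2C8708
s_3 = InvRound(s_2, k_1) = 0xCFC2C8
s_4 = InvRound(s_3, k_0) = 0x203CFC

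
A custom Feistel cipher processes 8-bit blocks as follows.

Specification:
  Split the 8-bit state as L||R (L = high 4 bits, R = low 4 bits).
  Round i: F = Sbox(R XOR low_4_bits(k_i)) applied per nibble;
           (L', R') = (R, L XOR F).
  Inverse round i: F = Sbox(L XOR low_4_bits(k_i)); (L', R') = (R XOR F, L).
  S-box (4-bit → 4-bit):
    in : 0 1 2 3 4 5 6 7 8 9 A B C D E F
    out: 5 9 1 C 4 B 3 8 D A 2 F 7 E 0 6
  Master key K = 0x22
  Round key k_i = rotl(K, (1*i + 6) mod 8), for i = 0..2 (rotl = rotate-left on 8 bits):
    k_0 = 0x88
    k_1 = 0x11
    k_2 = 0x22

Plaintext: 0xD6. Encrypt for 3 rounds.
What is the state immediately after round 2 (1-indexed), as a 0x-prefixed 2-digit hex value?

0xD1

s_0 = plaintext = 0xD6
s_1 = Round(s_0, k_0) = 0x6D
s_2 = Round(s_1, k_1) = 0xD1
s_3 = Round(s_2, k_2) = 0x11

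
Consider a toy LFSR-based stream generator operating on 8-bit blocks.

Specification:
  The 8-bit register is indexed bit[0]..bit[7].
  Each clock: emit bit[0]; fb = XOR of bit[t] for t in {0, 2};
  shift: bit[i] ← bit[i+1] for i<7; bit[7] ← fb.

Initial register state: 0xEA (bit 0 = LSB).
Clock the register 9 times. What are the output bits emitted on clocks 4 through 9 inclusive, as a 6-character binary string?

101110

reg_0 = 0xEA
clock 1: out=0, reg = 0x75
clock 2: out=1, reg = 0x3A
clock 3: out=0, reg = 0x1D
clock 4: out=1, reg = 0x0E
clock 5: out=0, reg = 0x87
clock 6: out=1, reg = 0x43
clock 7: out=1, reg = 0xA1
clock 8: out=1, reg = 0xD0
clock 9: out=0, reg = 0x68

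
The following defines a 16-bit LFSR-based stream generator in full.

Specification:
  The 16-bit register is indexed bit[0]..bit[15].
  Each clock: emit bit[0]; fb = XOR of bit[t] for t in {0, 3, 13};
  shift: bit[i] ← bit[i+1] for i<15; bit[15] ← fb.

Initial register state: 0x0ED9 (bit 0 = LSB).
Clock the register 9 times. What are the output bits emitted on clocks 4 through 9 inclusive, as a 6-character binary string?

110110

reg_0 = 0x0ED9
clock 1: out=1, reg = 0x076C
clock 2: out=0, reg = 0x83B6
clock 3: out=0, reg = 0x41DB
clock 4: out=1, reg = 0x20ED
clock 5: out=1, reg = 0x9076
clock 6: out=0, reg = 0x483B
clock 7: out=1, reg = 0x241D
clock 8: out=1, reg = 0x920E
clock 9: out=0, reg = 0xC907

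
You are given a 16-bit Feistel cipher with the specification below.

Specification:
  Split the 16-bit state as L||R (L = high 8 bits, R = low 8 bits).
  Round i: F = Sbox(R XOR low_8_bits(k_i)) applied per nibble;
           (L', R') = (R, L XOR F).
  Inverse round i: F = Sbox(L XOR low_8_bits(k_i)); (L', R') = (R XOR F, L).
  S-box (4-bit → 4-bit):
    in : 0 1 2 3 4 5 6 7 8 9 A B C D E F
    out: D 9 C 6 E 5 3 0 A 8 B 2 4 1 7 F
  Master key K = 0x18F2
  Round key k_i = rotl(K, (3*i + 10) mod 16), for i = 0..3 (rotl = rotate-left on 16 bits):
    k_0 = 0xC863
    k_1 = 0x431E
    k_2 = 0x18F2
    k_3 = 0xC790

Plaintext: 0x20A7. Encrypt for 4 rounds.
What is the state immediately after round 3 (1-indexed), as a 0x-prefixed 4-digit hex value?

0xAA34

s_0 = plaintext = 0x20A7
s_1 = Round(s_0, k_0) = 0xA76E
s_2 = Round(s_1, k_1) = 0x6EAA
s_3 = Round(s_2, k_2) = 0xAA34
s_4 = Round(s_3, k_3) = 0x3414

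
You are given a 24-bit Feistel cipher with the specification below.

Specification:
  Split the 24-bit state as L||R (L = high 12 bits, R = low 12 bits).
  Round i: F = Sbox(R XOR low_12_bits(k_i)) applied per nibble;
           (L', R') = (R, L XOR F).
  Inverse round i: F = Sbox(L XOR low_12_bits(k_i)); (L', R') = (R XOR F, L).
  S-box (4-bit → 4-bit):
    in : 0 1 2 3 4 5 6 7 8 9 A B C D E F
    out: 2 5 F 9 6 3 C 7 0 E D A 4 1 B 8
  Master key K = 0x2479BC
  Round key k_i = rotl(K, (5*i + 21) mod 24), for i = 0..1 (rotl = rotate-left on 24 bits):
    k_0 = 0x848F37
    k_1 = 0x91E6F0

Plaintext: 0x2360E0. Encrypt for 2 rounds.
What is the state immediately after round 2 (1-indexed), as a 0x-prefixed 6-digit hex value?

s_0 = plaintext = 0x2360E0
s_1 = Round(s_0, k_0) = 0x0E0A21
s_2 = Round(s_1, k_1) = 0xA214F5

0xA214F5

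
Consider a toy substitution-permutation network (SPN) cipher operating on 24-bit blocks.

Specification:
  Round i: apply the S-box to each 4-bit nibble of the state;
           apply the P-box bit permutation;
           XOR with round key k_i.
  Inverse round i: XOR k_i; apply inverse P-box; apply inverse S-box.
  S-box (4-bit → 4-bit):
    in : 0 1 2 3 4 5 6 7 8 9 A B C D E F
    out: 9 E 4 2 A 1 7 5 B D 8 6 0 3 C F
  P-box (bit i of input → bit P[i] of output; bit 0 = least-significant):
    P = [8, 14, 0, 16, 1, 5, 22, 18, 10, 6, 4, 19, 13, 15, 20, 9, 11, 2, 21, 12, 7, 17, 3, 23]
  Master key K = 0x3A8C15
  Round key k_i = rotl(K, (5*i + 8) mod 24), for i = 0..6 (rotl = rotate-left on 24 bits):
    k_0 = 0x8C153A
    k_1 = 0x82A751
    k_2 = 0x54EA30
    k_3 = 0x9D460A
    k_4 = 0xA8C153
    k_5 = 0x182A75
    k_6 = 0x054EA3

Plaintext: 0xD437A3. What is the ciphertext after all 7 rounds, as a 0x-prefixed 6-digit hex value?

0xFAED42

s_0 = plaintext = 0xD437A3
s_1 = Round(s_0, k_0) = 0x8AC1AE
s_2 = Round(s_1, k_1) = 0x0DB780
s_3 = Round(s_2, k_2) = 0xC16786
s_4 = Round(s_3, k_3) = 0xA9B33D
s_5 = Round(s_4, k_4) = 0x181833
s_6 = Round(s_5, k_5) = 0x82F419
s_7 = Round(s_6, k_6) = 0xFAED42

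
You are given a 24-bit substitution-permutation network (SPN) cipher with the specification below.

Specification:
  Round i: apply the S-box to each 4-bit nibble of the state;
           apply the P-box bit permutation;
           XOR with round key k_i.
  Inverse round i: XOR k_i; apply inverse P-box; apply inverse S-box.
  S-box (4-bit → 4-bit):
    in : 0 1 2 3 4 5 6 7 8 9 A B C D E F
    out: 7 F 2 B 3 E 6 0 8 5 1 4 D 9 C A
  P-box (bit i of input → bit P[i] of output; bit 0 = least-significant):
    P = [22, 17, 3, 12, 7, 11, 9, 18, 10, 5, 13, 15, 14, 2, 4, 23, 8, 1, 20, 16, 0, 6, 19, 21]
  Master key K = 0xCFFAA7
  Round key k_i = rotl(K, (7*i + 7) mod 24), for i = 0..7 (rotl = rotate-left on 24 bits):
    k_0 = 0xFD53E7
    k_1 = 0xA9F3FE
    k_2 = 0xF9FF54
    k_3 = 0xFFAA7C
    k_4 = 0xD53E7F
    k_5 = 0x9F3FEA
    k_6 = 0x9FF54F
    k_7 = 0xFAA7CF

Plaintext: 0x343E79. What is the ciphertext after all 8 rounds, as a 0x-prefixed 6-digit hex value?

0xA443BF

s_0 = plaintext = 0x343E79
s_1 = Round(s_0, k_0) = 0x1DB2A8
s_2 = Round(s_1, k_1) = 0x80E20F
s_3 = Round(s_2, k_2) = 0x4BE4E6
s_4 = Round(s_3, k_3) = 0x69AC05
s_5 = Round(s_4, k_4) = 0xCFC1B7
s_6 = Round(s_5, k_5) = 0x36D9D9
s_7 = Round(s_6, k_6) = 0x6B9184
s_8 = Round(s_7, k_7) = 0xA443BF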